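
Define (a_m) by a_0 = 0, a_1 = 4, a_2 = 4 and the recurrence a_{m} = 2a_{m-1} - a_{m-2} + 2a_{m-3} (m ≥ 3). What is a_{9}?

412

The ordinary generating function has denominator 1 - 2y + y^2 - 2y^3.
Iterating the recurrence: a_0,…,a_{9} = 0, 4, 4, 4, 12, 28, 52, 100, 204, 412.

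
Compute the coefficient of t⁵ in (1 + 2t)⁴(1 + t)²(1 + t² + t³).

(1 + 2t)⁴ has coefficients 1,8,24,32,16 for degrees 0…4.
(1 + t)² has coefficients 1,2,1,0,0,0 for degrees 0…5.
Finally multiplying by (1 + t² + t³), the product of all factors after the first has coefficients 1,2,2,3,3,1 for degrees 0…5.
[t⁵] = 1·1 + 8·3 + 24·3 + 32·2 + 16·2 = 193.

193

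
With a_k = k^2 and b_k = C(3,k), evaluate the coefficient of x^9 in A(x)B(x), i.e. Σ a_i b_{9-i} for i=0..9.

456

The convolution is the t^9 coefficient of A(t)B(t).
Σ = 0·0 + 1·0 + 4·0 + 9·0 + 16·0 + 25·0 + 36·1 + 49·3 + 64·3 + 81·1 = 456.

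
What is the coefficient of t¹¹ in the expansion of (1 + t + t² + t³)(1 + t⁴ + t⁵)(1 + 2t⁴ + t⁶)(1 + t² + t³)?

(1 + t + t² + t³) has coefficients 1,1,1,1 for degrees 0…3.
(1 + t⁴ + t⁵) has coefficients 1,0,0,0,1,1,0,0,0,0,0,0 for degrees 0…11.
Multiplying by (1 + 2t⁴ + t⁶) gives running coefficients 1,0,0,0,3,1,1,0,2,2,1,1 for degrees 0…11.
Finally multiplying by (1 + t² + t³), the product of all factors after the first has coefficients 1,0,1,1,3,1,4,4,4,3,3,5 for degrees 0…11.
[t¹¹] = 1·5 + 1·3 + 1·3 + 1·4 = 15.

15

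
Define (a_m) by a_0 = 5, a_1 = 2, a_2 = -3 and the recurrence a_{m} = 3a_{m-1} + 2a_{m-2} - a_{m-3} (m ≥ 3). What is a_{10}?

The ordinary generating function has denominator 1 - 3q - 2q^2 + q^3.
Iterating the recurrence: a_0,…,a_{10} = 5, 2, -3, -10, -38, -131, -459, -1601, -5590, -19513, -68118.

-68118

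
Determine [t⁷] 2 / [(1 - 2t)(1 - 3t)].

Partial fractions give a closed form: a_n = (-4)·2^n + (6)·3^n.
At n = 7: a_7 = 12610.

12610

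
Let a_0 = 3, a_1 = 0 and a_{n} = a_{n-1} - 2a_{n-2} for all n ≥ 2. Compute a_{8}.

-42

The ordinary generating function has denominator 1 - z + 2z^2.
Iterating the recurrence: a_0,…,a_{8} = 3, 0, -6, -6, 6, 18, 6, -30, -42.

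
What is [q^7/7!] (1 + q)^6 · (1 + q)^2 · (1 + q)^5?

8648640

The EGF product rule gives c_7 = Σ_{k_1+k_2+k_3=7} C(7; k_1,k_2,k_3) · ∏ g_i(k_i), where (1+q)^6 gives the falling factorial (6)_k; (1+q)^2 gives the falling factorial (2)_k; (1+q)^5 gives the falling factorial (5)_k.
g_1(k) for k = 0…7: 1, 6, 30, 120, 360, 720, 720, 0.
g_2(k) for k = 0…7: 1, 2, 2, 0, 0, 0, 0, 0.
g_3(k) for k = 0…7: 1, 5, 20, 60, 120, 120, 0, 0.
First combine the last two factors: h(k) = Σ_j C(k,j)·g_2(j)·g_3(k−j) for k = 0…7: 1, 7, 42, 210, 840, 2520, 5040, 5040.
c_7 = Σ_k C(7,k)·g_1(k)·h(7−k) = 1·1·5040 + 7·6·5040 + 21·30·2520 + 35·120·840 + 35·360·210 + 21·720·42 + 7·720·7 = 5040 + 211680 + 1587600 + 3528000 + 2646000 + 635040 + 35280 = 8648640.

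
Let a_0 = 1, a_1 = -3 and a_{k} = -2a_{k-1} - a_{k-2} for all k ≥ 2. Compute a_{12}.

25

The ordinary generating function has denominator 1 + 2z + z^2.
Iterating the recurrence: a_0,…,a_{12} = 1, -3, 5, -7, 9, -11, 13, -15, 17, -19, 21, -23, 25.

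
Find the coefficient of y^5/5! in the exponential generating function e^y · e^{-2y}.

-1

The EGF product rule gives c_5 = Σ_{k_1+k_2=5} C(5; k_1,k_2) · ∏ g_i(k_i), where e^y gives (1)^k; e^{-2y} gives (-2)^k.
g_1(k) for k = 0…5: 1, 1, 1, 1, 1, 1.
g_2(k) for k = 0…5: 1, -2, 4, -8, 16, -32.
c_5 = Σ_k C(5,k)·g_1(k)·g_2(5−k) = 1·1·(-32) + 5·1·16 + 10·1·(-8) + 10·1·4 + 5·1·(-2) + 1·1·1 = −32 + 80 − 80 + 40 − 10 + 1 = -1.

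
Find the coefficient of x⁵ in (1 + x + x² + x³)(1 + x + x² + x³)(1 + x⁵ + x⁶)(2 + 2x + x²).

(1 + x + x² + x³) has coefficients 1,1,1,1 for degrees 0…3.
(1 + x + x² + x³) has coefficients 1,1,1,1,0,0 for degrees 0…5.
Multiplying by (1 + x⁵ + x⁶) gives running coefficients 1,1,1,1,0,1 for degrees 0…5.
Finally multiplying by (2 + 2x + x²), the product of all factors after the first has coefficients 2,4,5,5,3,3 for degrees 0…5.
[x⁵] = 1·3 + 1·3 + 1·5 + 1·5 = 16.

16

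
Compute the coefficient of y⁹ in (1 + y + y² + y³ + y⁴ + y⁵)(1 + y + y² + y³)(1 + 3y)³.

(1 + y + y² + y³ + y⁴ + y⁵) has coefficients 1,1,1,1,1,1 for degrees 0…5.
(1 + y + y² + y³) has coefficients 1,1,1,1,0,0,0,0,0,0 for degrees 0…9.
Finally multiplying by (1 + 3y)³, the product of all factors after the first has coefficients 1,10,37,64,63,54,27,0,0,0 for degrees 0…9.
[y⁹] = 1·0 + 1·0 + 1·0 + 1·27 + 1·54 + 1·63 = 144.

144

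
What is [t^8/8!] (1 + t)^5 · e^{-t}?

The EGF product rule gives c_8 = Σ_{k_1+k_2=8} C(8; k_1,k_2) · ∏ g_i(k_i), where (1+t)^5 gives the falling factorial (5)_k; e^{-t} gives (-1)^k.
g_1(k) for k = 0…8: 1, 5, 20, 60, 120, 120, 0, 0, 0.
g_2(k) for k = 0…8: 1, -1, 1, -1, 1, -1, 1, -1, 1.
c_8 = Σ_k C(8,k)·g_1(k)·g_2(8−k) = 1·1·1 + 8·5·(-1) + 28·20·1 + 56·60·(-1) + 70·120·1 + 56·120·(-1) = 1 − 40 + 560 − 3360 + 8400 − 6720 = -1159.

-1159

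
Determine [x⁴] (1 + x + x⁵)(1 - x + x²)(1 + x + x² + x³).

1

(1 + x + x⁵) has coefficients 1,1,0,0,0 for degrees 0…4.
(1 - x + x²) has coefficients 1,-1,1,0,0 for degrees 0…4.
Finally multiplying by (1 + x + x² + x³), the product of all factors after the first has coefficients 1,0,1,1,0 for degrees 0…4.
[x⁴] = 1·0 + 1·1 = 1.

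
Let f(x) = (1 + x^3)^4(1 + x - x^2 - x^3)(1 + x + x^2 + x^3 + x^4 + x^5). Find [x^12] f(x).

(1 + x^3)^4 has coefficients 1,0,0,4,0,0,6,0,0,4,0,0,1 for degrees 0…12.
(1 + x - x^2 - x^3) has coefficients 1,1,-1,-1,0,0,0,0,0,0,0,0,0 for degrees 0…12.
Finally multiplying by (1 + x + x^2 + x^3 + x^4 + x^5), the product of all factors after the first has coefficients 1,2,1,0,0,0,-1,-2,-1,0,0,0,0 for degrees 0…12.
[x^12] = 1·0 + 4·0 + 6·(-1) + 4·0 + 1·1 = -5.

-5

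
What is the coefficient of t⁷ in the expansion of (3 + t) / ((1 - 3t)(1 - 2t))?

20974

The denominator gives the recurrence a_n = 5a_(n−1) − 6a_(n−2) for n ≥ 2; the numerator fixes a_0 = 3, a_1 = 16.
Iterating: 3, 16, 62, 214, 698, 2206, 6842, 20974, so a_7 = 20974.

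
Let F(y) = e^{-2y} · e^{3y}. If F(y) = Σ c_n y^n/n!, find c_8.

The EGF product rule gives c_8 = Σ_{k_1+k_2=8} C(8; k_1,k_2) · ∏ g_i(k_i), where e^{-2y} gives (-2)^k; e^{3y} gives (3)^k.
g_1(k) for k = 0…8: 1, -2, 4, -8, 16, -32, 64, -128, 256.
g_2(k) for k = 0…8: 1, 3, 9, 27, 81, 243, 729, 2187, 6561.
c_8 = Σ_k C(8,k)·g_1(k)·g_2(8−k) = 1·1·6561 + 8·(-2)·2187 + 28·4·729 + 56·(-8)·243 + 70·16·81 + 56·(-32)·27 + 28·64·9 + 8·(-128)·3 + 1·256·1 = 6561 − 34992 + 81648 − 108864 + 90720 − 48384 + 16128 − 3072 + 256 = 1.

1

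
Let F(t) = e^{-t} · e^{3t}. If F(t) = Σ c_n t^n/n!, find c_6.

The EGF product rule gives c_6 = Σ_{k_1+k_2=6} C(6; k_1,k_2) · ∏ g_i(k_i), where e^{-t} gives (-1)^k; e^{3t} gives (3)^k.
g_1(k) for k = 0…6: 1, -1, 1, -1, 1, -1, 1.
g_2(k) for k = 0…6: 1, 3, 9, 27, 81, 243, 729.
c_6 = Σ_k C(6,k)·g_1(k)·g_2(6−k) = 1·1·729 + 6·(-1)·243 + 15·1·81 + 20·(-1)·27 + 15·1·9 + 6·(-1)·3 + 1·1·1 = 729 − 1458 + 1215 − 540 + 135 − 18 + 1 = 64.

64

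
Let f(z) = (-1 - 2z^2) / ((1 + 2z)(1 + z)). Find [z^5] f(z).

93

The denominator gives the recurrence a_n = −3a_(n−1) − 2a_(n−2) for n ≥ 3; the numerator fixes a_0 = -1, a_1 = 3, a_2 = -9.
Iterating: -1, 3, -9, 21, -45, 93, so a_5 = 93.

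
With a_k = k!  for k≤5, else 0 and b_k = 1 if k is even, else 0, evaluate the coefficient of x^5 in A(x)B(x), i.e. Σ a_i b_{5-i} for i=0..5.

127

This is [x^5] in the product of the two ordinary generating functions.
Σ = 1·0 + 1·1 + 2·0 + 6·1 + 24·0 + 120·1 = 127.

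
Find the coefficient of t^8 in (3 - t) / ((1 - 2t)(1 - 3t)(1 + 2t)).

31032

The denominator gives the recurrence a_n = 3a_(n−1) + 4a_(n−2) − 12a_(n−3) for n ≥ 3; the numerator fixes a_0 = 3, a_1 = 8, a_2 = 36.
Iterating: 3, 8, 36, 104, 360, 1064, 3384, 10088, 31032, so a_8 = 31032.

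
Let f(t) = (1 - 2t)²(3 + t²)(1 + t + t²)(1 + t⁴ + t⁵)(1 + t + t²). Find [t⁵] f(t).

7

(1 - 2t)² has coefficients 1,-4,4 for degrees 0…2.
(3 + t²) has coefficients 3,0,1,0,0,0 for degrees 0…5.
Multiplying by (1 + t + t²) gives running coefficients 3,3,4,1,1,0 for degrees 0…5.
Multiplying by (1 + t⁴ + t⁵) gives running coefficients 3,3,4,1,4,6 for degrees 0…5.
Finally multiplying by (1 + t + t²), the product of all factors after the first has coefficients 3,6,10,8,9,11 for degrees 0…5.
[t⁵] = 1·11 − 4·9 + 4·8 = 7.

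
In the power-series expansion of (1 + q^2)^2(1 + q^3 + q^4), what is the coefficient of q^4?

(1 + q^2)^2 has coefficients 1,0,2,0,1 for degrees 0…4.
(1 + q^3 + q^4) has coefficients 1,0,0,1,1 for degrees 0…4.
[q^4] = 1·1 + 2·0 + 1·1 = 2.

2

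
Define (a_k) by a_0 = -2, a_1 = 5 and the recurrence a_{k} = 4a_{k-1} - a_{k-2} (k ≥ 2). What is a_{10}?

The ordinary generating function has denominator 1 - 4y + y^2.
Iterating the recurrence: a_0,…,a_{10} = -2, 5, 22, 83, 310, 1157, 4318, 16115, 60142, 224453, 837670.

837670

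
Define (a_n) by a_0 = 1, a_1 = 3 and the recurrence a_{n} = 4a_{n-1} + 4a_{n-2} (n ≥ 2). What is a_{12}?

The ordinary generating function has denominator 1 - 4z - 4z^2.
Iterating the recurrence: a_0,…,a_{12} = 1, 3, 16, 76, 368, 1776, 8576, 41408, 199936, 965376, 4661248, 22506496, 108670976.

108670976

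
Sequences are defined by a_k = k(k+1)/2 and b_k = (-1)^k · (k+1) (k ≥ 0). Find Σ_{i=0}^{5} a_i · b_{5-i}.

6

This is [x^5] in the product of the two ordinary generating functions.
Σ = 0·(-6) + 1·5 + 3·(-4) + 6·3 + 10·(-2) + 15·1 = 6.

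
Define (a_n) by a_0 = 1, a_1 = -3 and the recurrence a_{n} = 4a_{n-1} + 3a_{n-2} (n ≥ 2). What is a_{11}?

-9680301

The ordinary generating function has denominator 1 - 4y - 3y^2.
Iterating the recurrence: a_0,…,a_{11} = 1, -3, -9, -45, -207, -963, -4473, -20781, -96543, -448515, -2083689, -9680301.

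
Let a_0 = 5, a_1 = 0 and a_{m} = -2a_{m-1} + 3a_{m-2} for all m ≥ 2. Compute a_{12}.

The ordinary generating function has denominator 1 + 2q - 3q^2.
Iterating the recurrence: a_0,…,a_{12} = 5, 0, 15, -30, 105, -300, 915, -2730, 8205, -24600, 73815, -221430, 664305.

664305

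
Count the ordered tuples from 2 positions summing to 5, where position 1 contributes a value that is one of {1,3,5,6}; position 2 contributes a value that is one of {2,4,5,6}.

The generating function for the choices is (y + y^3 + y^5 + y^6)·(y^2 + y^4 + y^5 + y^6); the count is [y^5].
(y + y^3 + y^5 + y^6) has coefficients 0,1,0,1,0,1 for degrees 0…5.
(y^2 + y^4 + y^5 + y^6) has coefficients 0,0,1,0,1,1 for degrees 0…5.
[y^5] = 1·1 + 1·1 + 1·0 = 2.

2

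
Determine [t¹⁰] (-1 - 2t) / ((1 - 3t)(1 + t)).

-73811

The denominator gives the recurrence a_n = 2a_(n−1) + 3a_(n−2) for n ≥ 2; the numerator fixes a_0 = -1, a_1 = -4.
Iterating: -1, -4, -11, -34, -101, -304, -911, -2734, -8201, -24604, -73811, so a_10 = -73811.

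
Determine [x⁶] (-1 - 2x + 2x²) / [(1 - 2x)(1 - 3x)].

The denominator gives the recurrence a_n = 5a_(n−1) − 6a_(n−2) for n ≥ 3; the numerator fixes a_0 = -1, a_1 = -7, a_2 = -27.
Iterating: -1, -7, -27, -93, -303, -957, -2967, so a_6 = -2967.

-2967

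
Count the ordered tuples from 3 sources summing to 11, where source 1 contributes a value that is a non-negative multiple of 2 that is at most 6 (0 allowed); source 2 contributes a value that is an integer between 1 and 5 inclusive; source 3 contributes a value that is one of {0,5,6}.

The generating function for the choices is (1 + x² + x⁴ + x⁶)·(x + x² + x³ + x⁴ + x⁵)·(1 + x⁵ + x⁶); the count is [x¹¹].
(1 + x² + x⁴ + x⁶) has coefficients 1,0,1,0,1,0,1 for degrees 0…6.
(x + x² + x³ + x⁴ + x⁵) has coefficients 0,1,1,1,1,1,0,0,0,0,0,0 for degrees 0…11.
Finally multiplying by (1 + x⁵ + x⁶), the product of all factors after the first has coefficients 0,1,1,1,1,1,1,2,2,2,2,1 for degrees 0…11.
[x¹¹] = 1·1 + 1·2 + 1·2 + 1·1 = 6.

6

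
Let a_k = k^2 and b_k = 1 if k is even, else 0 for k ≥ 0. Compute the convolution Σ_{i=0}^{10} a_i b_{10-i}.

Write out a_i and b_{10-i} for i = 0,…,10 and sum the products.
Σ = 0·1 + 1·0 + 4·1 + 9·0 + 16·1 + 25·0 + 36·1 + 49·0 + 64·1 + 81·0 + 100·1 = 220.

220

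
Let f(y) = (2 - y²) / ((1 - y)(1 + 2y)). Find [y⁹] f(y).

The denominator gives the recurrence a_n = −a_(n−1) + 2a_(n−2) for n ≥ 3; the numerator fixes a_0 = 2, a_1 = -2, a_2 = 5.
Iterating: 2, -2, 5, -9, 19, -37, 75, -149, 299, -597, so a_9 = -597.

-597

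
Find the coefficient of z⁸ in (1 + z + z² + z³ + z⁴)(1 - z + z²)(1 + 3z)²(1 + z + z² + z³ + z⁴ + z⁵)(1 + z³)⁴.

(1 + z + z² + z³ + z⁴) has coefficients 1,1,1,1,1 for degrees 0…4.
(1 - z + z²) has coefficients 1,-1,1,0,0,0,0,0,0 for degrees 0…8.
Multiplying by (1 + 3z)² gives running coefficients 1,5,4,-3,9,0,0,0,0 for degrees 0…8.
Multiplying by (1 + z + z² + z³ + z⁴ + z⁵) gives running coefficients 1,6,10,7,16,16,15,10,6 for degrees 0…8.
Finally multiplying by (1 + z³)⁴, the product of all factors after the first has coefficients 1,6,10,11,40,56,49,110,130 for degrees 0…8.
[z⁸] = 1·130 + 1·110 + 1·49 + 1·56 + 1·40 = 385.

385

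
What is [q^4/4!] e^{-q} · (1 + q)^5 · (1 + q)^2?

225

The EGF product rule gives c_4 = Σ_{k_1+k_2+k_3=4} C(4; k_1,k_2,k_3) · ∏ g_i(k_i), where e^{-q} gives (-1)^k; (1+q)^5 gives the falling factorial (5)_k; (1+q)^2 gives the falling factorial (2)_k.
g_1(k) for k = 0…4: 1, -1, 1, -1, 1.
g_2(k) for k = 0…4: 1, 5, 20, 60, 120.
g_3(k) for k = 0…4: 1, 2, 2, 0, 0.
First combine the last two factors: h(k) = Σ_j C(k,j)·g_2(j)·g_3(k−j) for k = 0…4: 1, 7, 42, 210, 840.
c_4 = Σ_k C(4,k)·g_1(k)·h(4−k) = 1·1·840 + 4·(-1)·210 + 6·1·42 + 4·(-1)·7 + 1·1·1 = 840 − 840 + 252 − 28 + 1 = 225.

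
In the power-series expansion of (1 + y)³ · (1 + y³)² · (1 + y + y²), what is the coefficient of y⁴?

(1 + y)³ has coefficients 1,3,3,1 for degrees 0…3.
(1 + y³)² has coefficients 1,0,0,2,0 for degrees 0…4.
Finally multiplying by (1 + y + y²), the product of all factors after the first has coefficients 1,1,1,2,2 for degrees 0…4.
[y⁴] = 1·2 + 3·2 + 3·1 + 1·1 = 12.

12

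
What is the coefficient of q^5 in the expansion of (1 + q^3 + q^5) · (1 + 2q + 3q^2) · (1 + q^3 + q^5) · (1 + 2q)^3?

80

(1 + q^3 + q^5) has coefficients 1,0,0,1,0,1 for degrees 0…5.
(1 + 2q + 3q^2) has coefficients 1,2,3,0,0,0 for degrees 0…5.
Multiplying by (1 + q^3 + q^5) gives running coefficients 1,2,3,1,2,4 for degrees 0…5.
Finally multiplying by (1 + 2q)^3, the product of all factors after the first has coefficients 1,8,27,51,60,52 for degrees 0…5.
[q^5] = 1·52 + 1·27 + 1·1 = 80.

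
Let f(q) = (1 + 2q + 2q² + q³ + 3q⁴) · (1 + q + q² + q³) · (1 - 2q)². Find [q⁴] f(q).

4

(1 + 2q + 2q² + q³ + 3q⁴) has coefficients 1,2,2,1,3 for degrees 0…4.
(1 + q + q² + q³) has coefficients 1,1,1,1,0 for degrees 0…4.
Finally multiplying by (1 - 2q)², the product of all factors after the first has coefficients 1,-3,1,1,0 for degrees 0…4.
[q⁴] = 1·0 + 2·1 + 2·1 + 1·(-3) + 3·1 = 4.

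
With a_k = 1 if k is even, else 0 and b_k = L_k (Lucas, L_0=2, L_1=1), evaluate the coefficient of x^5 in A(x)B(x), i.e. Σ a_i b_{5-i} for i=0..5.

16

Write out a_i and b_{5-i} for i = 0,…,5 and sum the products.
Σ = 1·11 + 0·7 + 1·4 + 0·3 + 1·1 + 0·2 = 16.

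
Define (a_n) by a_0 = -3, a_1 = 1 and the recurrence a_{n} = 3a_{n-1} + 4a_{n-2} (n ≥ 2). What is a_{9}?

-104855

The ordinary generating function has denominator 1 - 3t - 4t^2.
Iterating the recurrence: a_0,…,a_{9} = -3, 1, -9, -23, -105, -407, -1641, -6551, -26217, -104855.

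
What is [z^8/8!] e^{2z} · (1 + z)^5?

The EGF product rule gives c_8 = Σ_{k_1+k_2=8} C(8; k_1,k_2) · ∏ g_i(k_i), where e^{2z} gives (2)^k; (1+z)^5 gives the falling factorial (5)_k.
g_1(k) for k = 0…8: 1, 2, 4, 8, 16, 32, 64, 128, 256.
g_2(k) for k = 0…8: 1, 5, 20, 60, 120, 120, 0, 0, 0.
c_8 = Σ_k C(8,k)·g_1(k)·g_2(8−k) = 56·8·120 + 70·16·120 + 56·32·60 + 28·64·20 + 8·128·5 + 1·256·1 = 53760 + 134400 + 107520 + 35840 + 5120 + 256 = 336896.

336896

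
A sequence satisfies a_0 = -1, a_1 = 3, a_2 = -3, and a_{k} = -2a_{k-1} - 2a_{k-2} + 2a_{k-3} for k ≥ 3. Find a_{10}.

-320

The ordinary generating function has denominator 1 + 2x + 2x^2 - 2x^3.
Iterating the recurrence: a_0,…,a_{10} = -1, 3, -3, -2, 16, -34, 32, 36, -204, 400, -320.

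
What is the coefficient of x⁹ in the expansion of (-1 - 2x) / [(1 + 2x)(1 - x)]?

-1

Partial fractions give a closed form: a_n = (-1)·1^n.
At n = 9: a_9 = -1.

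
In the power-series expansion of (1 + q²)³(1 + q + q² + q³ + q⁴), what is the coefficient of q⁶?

(1 + q²)³ has coefficients 1,0,3,0,3,0,1 for degrees 0…6.
(1 + q + q² + q³ + q⁴) has coefficients 1,1,1,1,1,0,0 for degrees 0…6.
[q⁶] = 1·0 + 3·1 + 3·1 + 1·1 = 7.

7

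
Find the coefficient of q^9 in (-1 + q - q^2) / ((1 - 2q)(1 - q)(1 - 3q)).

-67355

Partial fractions give a closed form: a_n = (3)·2^n + (-1/2)·1^n + (-7/2)·3^n.
At n = 9: a_9 = -67355.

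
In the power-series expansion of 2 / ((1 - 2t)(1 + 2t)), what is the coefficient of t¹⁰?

Partial fractions give a closed form: a_n = (1)·2^n + (1)·(-2)^n.
At n = 10: a_10 = 2048.

2048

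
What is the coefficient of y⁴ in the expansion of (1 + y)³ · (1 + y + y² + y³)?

7

(1 + y)³ has coefficients 1,3,3,1 for degrees 0…3.
(1 + y + y² + y³) has coefficients 1,1,1,1,0 for degrees 0…4.
[y⁴] = 1·0 + 3·1 + 3·1 + 1·1 = 7.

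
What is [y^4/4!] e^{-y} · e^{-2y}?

The EGF product rule gives c_4 = Σ_{k_1+k_2=4} C(4; k_1,k_2) · ∏ g_i(k_i), where e^{-y} gives (-1)^k; e^{-2y} gives (-2)^k.
g_1(k) for k = 0…4: 1, -1, 1, -1, 1.
g_2(k) for k = 0…4: 1, -2, 4, -8, 16.
c_4 = Σ_k C(4,k)·g_1(k)·g_2(4−k) = 1·1·16 + 4·(-1)·(-8) + 6·1·4 + 4·(-1)·(-2) + 1·1·1 = 16 + 32 + 24 + 8 + 1 = 81.

81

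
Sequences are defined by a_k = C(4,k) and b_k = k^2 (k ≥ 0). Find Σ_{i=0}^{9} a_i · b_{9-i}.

800

This is [x^9] in the product of the two ordinary generating functions.
Σ = 1·81 + 4·64 + 6·49 + 4·36 + 1·25 + 0·16 + 0·9 + 0·4 + 0·1 + 0·0 = 800.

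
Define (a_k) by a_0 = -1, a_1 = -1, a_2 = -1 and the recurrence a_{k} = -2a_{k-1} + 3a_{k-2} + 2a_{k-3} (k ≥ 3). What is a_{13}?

-38285

The ordinary generating function has denominator 1 + 2q - 3q^2 - 2q^3.
Iterating the recurrence: a_0,…,a_{13} = -1, -1, -1, -3, 1, -13, 23, -83, 209, -621, 1703, -4851, 13569, -38285.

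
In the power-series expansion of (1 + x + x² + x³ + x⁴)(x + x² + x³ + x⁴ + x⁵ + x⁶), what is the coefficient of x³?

(1 + x + x² + x³ + x⁴) has coefficients 1,1,1,1 for degrees 0…3.
(x + x² + x³ + x⁴ + x⁵ + x⁶) has coefficients 0,1,1,1 for degrees 0…3.
[x³] = 1·1 + 1·1 + 1·1 + 1·0 = 3.

3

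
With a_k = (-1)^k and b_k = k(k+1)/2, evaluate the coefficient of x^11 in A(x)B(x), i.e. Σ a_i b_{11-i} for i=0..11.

36

The convolution is the t^11 coefficient of A(t)B(t).
Σ = 1·66 − 1·55 + 1·45 − 1·36 + 1·28 − 1·21 + 1·15 − 1·10 + 1·6 − 1·3 + 1·1 − 1·0 = 36.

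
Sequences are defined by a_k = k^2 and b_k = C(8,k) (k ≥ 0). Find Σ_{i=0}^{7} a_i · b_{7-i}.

2815

This is [x^7] in the product of the two ordinary generating functions.
Σ = 0·8 + 1·28 + 4·56 + 9·70 + 16·56 + 25·28 + 36·8 + 49·1 = 2815.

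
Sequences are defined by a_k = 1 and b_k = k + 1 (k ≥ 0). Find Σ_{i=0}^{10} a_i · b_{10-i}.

Write out a_i and b_{10-i} for i = 0,…,10 and sum the products.
Σ = 1·11 + 1·10 + 1·9 + 1·8 + 1·7 + 1·6 + 1·5 + 1·4 + 1·3 + 1·2 + 1·1 = 66.

66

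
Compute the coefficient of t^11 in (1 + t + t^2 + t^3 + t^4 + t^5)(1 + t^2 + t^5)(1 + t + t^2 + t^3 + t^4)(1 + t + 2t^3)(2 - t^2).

(1 + t + t^2 + t^3 + t^4 + t^5) has coefficients 1,1,1,1,1,1 for degrees 0…5.
(1 + t^2 + t^5) has coefficients 1,0,1,0,0,1,0,0,0,0,0,0 for degrees 0…11.
Multiplying by (1 + t + t^2 + t^3 + t^4) gives running coefficients 1,1,2,2,2,2,2,1,1,1,0,0 for degrees 0…11.
Multiplying by (1 + t + 2t^3) gives running coefficients 1,2,3,6,6,8,8,7,6,6,3,2 for degrees 0…11.
Finally multiplying by (2 - t^2), the product of all factors after the first has coefficients 2,4,5,10,9,10,10,6,4,5,0,-2 for degrees 0…11.
[t^11] = 1·(-2) + 1·0 + 1·5 + 1·4 + 1·6 + 1·10 = 23.

23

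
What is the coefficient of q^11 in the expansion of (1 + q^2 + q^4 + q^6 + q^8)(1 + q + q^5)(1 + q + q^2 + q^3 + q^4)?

6

(1 + q^2 + q^4 + q^6 + q^8) has coefficients 1,0,1,0,1,0,1,0,1 for degrees 0…8.
(1 + q + q^5) has coefficients 1,1,0,0,0,1,0,0,0,0,0,0 for degrees 0…11.
Finally multiplying by (1 + q + q^2 + q^3 + q^4), the product of all factors after the first has coefficients 1,2,2,2,2,2,1,1,1,1,0,0 for degrees 0…11.
[q^11] = 1·0 + 1·1 + 1·1 + 1·2 + 1·2 = 6.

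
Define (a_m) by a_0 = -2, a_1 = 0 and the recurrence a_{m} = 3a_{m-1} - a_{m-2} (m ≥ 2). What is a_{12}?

35422

The ordinary generating function has denominator 1 - 3x + x^2.
Iterating the recurrence: a_0,…,a_{12} = -2, 0, 2, 6, 16, 42, 110, 288, 754, 1974, 5168, 13530, 35422.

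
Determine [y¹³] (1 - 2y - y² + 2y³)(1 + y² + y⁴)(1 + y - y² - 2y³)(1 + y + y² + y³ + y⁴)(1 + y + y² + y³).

(1 - 2y - y² + 2y³) has coefficients 1,-2,-1,2 for degrees 0…3.
(1 + y² + y⁴) has coefficients 1,0,1,0,1,0,0,0,0,0,0,0,0,0 for degrees 0…13.
Multiplying by (1 + y - y² - 2y³) gives running coefficients 1,1,0,-1,0,-1,-1,-2,0,0,0,0,0,0 for degrees 0…13.
Multiplying by (1 + y + y² + y³ + y⁴) gives running coefficients 1,2,2,1,1,-1,-3,-5,-4,-4,-3,-2,0,0 for degrees 0…13.
Finally multiplying by (1 + y + y² + y³), the product of all factors after the first has coefficients 1,3,5,6,6,3,-2,-8,-13,-16,-16,-13,-9,-5 for degrees 0…13.
[y¹³] = 1·(-5) − 2·(-9) − 1·(-13) + 2·(-16) = -6.

-6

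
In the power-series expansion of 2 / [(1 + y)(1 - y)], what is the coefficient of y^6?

2

Partial fractions give a closed form: a_n = (1)·(-1)^n + (1)·1^n.
At n = 6: a_6 = 2.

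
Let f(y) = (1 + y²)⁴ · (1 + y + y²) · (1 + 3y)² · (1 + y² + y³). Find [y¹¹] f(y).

201

(1 + y²)⁴ has coefficients 1,0,4,0,6,0,4,0,1 for degrees 0…8.
(1 + y + y²) has coefficients 1,1,1,0,0,0,0,0,0,0,0,0 for degrees 0…11.
Multiplying by (1 + 3y)² gives running coefficients 1,7,16,15,9,0,0,0,0,0,0,0 for degrees 0…11.
Finally multiplying by (1 + y² + y³), the product of all factors after the first has coefficients 1,7,17,23,32,31,24,9,0,0,0,0 for degrees 0…11.
[y¹¹] = 1·0 + 4·0 + 6·9 + 4·31 + 1·23 = 201.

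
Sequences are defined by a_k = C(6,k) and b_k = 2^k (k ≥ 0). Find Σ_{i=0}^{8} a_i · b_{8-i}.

2916

This is [x^8] in the product of the two ordinary generating functions.
Σ = 1·256 + 6·128 + 15·64 + 20·32 + 15·16 + 6·8 + 1·4 + 0·2 + 0·1 = 2916.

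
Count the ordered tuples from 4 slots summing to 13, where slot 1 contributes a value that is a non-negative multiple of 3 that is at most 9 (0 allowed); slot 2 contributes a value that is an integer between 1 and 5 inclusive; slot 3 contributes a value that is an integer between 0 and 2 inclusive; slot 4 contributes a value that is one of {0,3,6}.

The generating function for the choices is (1 + q^3 + q^6 + q^9)·(q + q^2 + q^3 + q^4 + q^5)·(1 + q + q^2)·(1 + q^3 + q^6); the count is [q^13].
(1 + q^3 + q^6 + q^9) has coefficients 1,0,0,1,0,0,1,0,0,1 for degrees 0…9.
(q + q^2 + q^3 + q^4 + q^5) has coefficients 0,1,1,1,1,1,0,0,0,0,0,0,0,0 for degrees 0…13.
Multiplying by (1 + q + q^2) gives running coefficients 0,1,2,3,3,3,2,1,0,0,0,0,0,0 for degrees 0…13.
Finally multiplying by (1 + q^3 + q^6), the product of all factors after the first has coefficients 0,1,2,3,4,5,5,5,5,5,4,3,2,1 for degrees 0…13.
[q^13] = 1·1 + 1·4 + 1·5 + 1·4 = 14.

14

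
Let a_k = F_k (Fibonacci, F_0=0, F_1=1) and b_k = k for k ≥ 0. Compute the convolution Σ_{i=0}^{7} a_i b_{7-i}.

Write out a_i and b_{7-i} for i = 0,…,7 and sum the products.
Σ = 0·7 + 1·6 + 1·5 + 2·4 + 3·3 + 5·2 + 8·1 + 13·0 = 46.

46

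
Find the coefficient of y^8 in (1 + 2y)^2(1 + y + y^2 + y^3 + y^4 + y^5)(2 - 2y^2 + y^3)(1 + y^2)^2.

(1 + 2y)^2 has coefficients 1,4,4 for degrees 0…2.
(1 + y + y^2 + y^3 + y^4 + y^5) has coefficients 1,1,1,1,1,1,0,0,0 for degrees 0…8.
Multiplying by (2 - 2y^2 + y^3) gives running coefficients 2,2,0,1,1,1,-1,-1,1 for degrees 0…8.
Finally multiplying by (1 + y^2)^2, the product of all factors after the first has coefficients 2,2,4,5,3,5,1,2,0 for degrees 0…8.
[y^8] = 1·0 + 4·2 + 4·1 = 12.

12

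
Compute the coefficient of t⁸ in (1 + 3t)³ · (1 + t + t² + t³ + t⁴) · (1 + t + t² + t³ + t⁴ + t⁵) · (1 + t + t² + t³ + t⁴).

(1 + 3t)³ has coefficients 1,9,27,27 for degrees 0…3.
(1 + t + t² + t³ + t⁴) has coefficients 1,1,1,1,1,0,0,0,0 for degrees 0…8.
Multiplying by (1 + t + t² + t³ + t⁴ + t⁵) gives running coefficients 1,2,3,4,5,5,4,3,2 for degrees 0…8.
Finally multiplying by (1 + t + t² + t³ + t⁴), the product of all factors after the first has coefficients 1,3,6,10,15,19,21,21,19 for degrees 0…8.
[t⁸] = 1·19 + 9·21 + 27·21 + 27·19 = 1288.

1288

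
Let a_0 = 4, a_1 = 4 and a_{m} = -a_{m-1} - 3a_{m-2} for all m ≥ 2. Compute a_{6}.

The ordinary generating function has denominator 1 + z + 3z^2.
Iterating the recurrence: a_0,…,a_{6} = 4, 4, -16, 4, 44, -56, -76.

-76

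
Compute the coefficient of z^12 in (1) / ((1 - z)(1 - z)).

13

The denominator gives the recurrence a_n = 2a_(n−1) − a_(n−2) for n ≥ 2; the numerator fixes a_0 = 1, a_1 = 2.
Iterating: 1, 2, 3, 4, 5, 6, 7, 8, 9, 10, 11, 12, 13, so a_12 = 13.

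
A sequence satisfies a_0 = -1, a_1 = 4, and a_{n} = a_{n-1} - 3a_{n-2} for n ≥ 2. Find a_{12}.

1399

The ordinary generating function has denominator 1 - z + 3z^2.
Iterating the recurrence: a_0,…,a_{12} = -1, 4, 7, -5, -26, -11, 67, 100, -101, -401, -98, 1105, 1399.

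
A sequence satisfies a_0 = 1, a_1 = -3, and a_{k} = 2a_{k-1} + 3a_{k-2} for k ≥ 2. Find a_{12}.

-265719

The ordinary generating function has denominator 1 - 2y - 3y^2.
Iterating the recurrence: a_0,…,a_{12} = 1, -3, -3, -15, -39, -123, -363, -1095, -3279, -9843, -29523, -88575, -265719.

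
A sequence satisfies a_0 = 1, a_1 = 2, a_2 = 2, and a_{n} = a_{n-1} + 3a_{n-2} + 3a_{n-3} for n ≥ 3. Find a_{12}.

49943

The ordinary generating function has denominator 1 - q - 3q^2 - 3q^3.
Iterating the recurrence: a_0,…,a_{12} = 1, 2, 2, 11, 23, 62, 164, 419, 1097, 2846, 7394, 19223, 49943.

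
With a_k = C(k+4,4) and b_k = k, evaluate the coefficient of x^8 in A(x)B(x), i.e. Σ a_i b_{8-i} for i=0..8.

1716

The convolution is the x^8 coefficient of A(x)B(x).
Σ = 1·8 + 5·7 + 15·6 + 35·5 + 70·4 + 126·3 + 210·2 + 330·1 + 495·0 = 1716.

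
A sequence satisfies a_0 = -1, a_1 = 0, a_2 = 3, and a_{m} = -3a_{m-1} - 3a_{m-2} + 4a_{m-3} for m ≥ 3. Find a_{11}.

-4875

The ordinary generating function has denominator 1 + 3x + 3x^2 - 4x^3.
Iterating the recurrence: a_0,…,a_{11} = -1, 0, 3, -13, 30, -39, -25, 312, -1017, 2015, -1746, -4875.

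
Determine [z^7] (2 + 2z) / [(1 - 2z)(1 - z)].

The denominator gives the recurrence a_n = 3a_(n−1) − 2a_(n−2) for n ≥ 3; the numerator fixes a_0 = 2, a_1 = 8, a_2 = 20.
Iterating: 2, 8, 20, 44, 92, 188, 380, 764, so a_7 = 764.

764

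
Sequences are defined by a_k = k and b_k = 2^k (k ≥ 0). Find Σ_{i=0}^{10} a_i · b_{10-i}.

Write out a_i and b_{10-i} for i = 0,…,10 and sum the products.
Σ = 0·1024 + 1·512 + 2·256 + 3·128 + 4·64 + 5·32 + 6·16 + 7·8 + 8·4 + 9·2 + 10·1 = 2036.

2036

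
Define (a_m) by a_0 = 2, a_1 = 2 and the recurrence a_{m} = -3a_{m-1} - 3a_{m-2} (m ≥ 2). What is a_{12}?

The ordinary generating function has denominator 1 + 3y + 3y^2.
Iterating the recurrence: a_0,…,a_{12} = 2, 2, -12, 30, -54, 72, -54, -54, 324, -810, 1458, -1944, 1458.

1458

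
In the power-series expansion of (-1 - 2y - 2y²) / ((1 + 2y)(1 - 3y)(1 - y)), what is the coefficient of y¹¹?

Partial fractions give a closed form: a_n = (-2/15)·(-2)^n + (-17/10)·3^n + (5/6)·1^n.
At n = 11: a_11 = -300876.

-300876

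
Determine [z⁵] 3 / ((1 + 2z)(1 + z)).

Partial fractions give a closed form: a_n = (6)·(-2)^n + (-3)·(-1)^n.
At n = 5: a_5 = -189.

-189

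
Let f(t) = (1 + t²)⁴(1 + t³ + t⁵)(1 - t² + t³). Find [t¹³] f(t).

(1 + t²)⁴ has coefficients 1,0,4,0,6,0,4,0,1 for degrees 0…8.
(1 + t³ + t⁵) has coefficients 1,0,0,1,0,1,0,0,0,0,0,0,0,0 for degrees 0…13.
Finally multiplying by (1 - t² + t³), the product of all factors after the first has coefficients 1,0,-1,2,0,0,1,-1,1,0,0,0,0,0 for degrees 0…13.
[t¹³] = 1·0 + 4·0 + 6·0 + 4·(-1) + 1·0 = -4.

-4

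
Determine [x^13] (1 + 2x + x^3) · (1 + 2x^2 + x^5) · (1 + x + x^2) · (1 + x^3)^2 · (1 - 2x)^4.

31

(1 + 2x + x^3) has coefficients 1,2,0,1 for degrees 0…3.
(1 + 2x^2 + x^5) has coefficients 1,0,2,0,0,1,0,0,0,0,0,0,0,0 for degrees 0…13.
Multiplying by (1 + x + x^2) gives running coefficients 1,1,3,2,2,1,1,1,0,0,0,0,0,0 for degrees 0…13.
Multiplying by (1 + x^3)^2 gives running coefficients 1,1,3,4,4,7,6,6,5,4,4,1,1,1 for degrees 0…13.
Finally multiplying by (1 - 2x)^4, the product of all factors after the first has coefficients 1,-7,19,-28,28,-9,-34,62,-59,28,-4,1,41,-47 for degrees 0…13.
[x^13] = 1·(-47) + 2·41 + 1·(-4) = 31.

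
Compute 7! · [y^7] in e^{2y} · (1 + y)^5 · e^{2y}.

1436544

The EGF product rule gives c_7 = Σ_{k_1+k_2+k_3=7} C(7; k_1,k_2,k_3) · ∏ g_i(k_i), where e^{2y} gives (2)^k; (1+y)^5 gives the falling factorial (5)_k; e^{2y} gives (2)^k.
g_1(k) for k = 0…7: 1, 2, 4, 8, 16, 32, 64, 128.
g_2(k) for k = 0…7: 1, 5, 20, 60, 120, 120, 0, 0.
g_3(k) for k = 0…7: 1, 2, 4, 8, 16, 32, 64, 128.
First combine the last two factors: h(k) = Σ_j C(k,j)·g_2(j)·g_3(k−j) for k = 0…7: 1, 7, 44, 248, 1256, 5752, 24064, 93088.
c_7 = Σ_k C(7,k)·g_1(k)·h(7−k) = 1·1·93088 + 7·2·24064 + 21·4·5752 + 35·8·1256 + 35·16·248 + 21·32·44 + 7·64·7 + 1·128·1 = 93088 + 336896 + 483168 + 351680 + 138880 + 29568 + 3136 + 128 = 1436544.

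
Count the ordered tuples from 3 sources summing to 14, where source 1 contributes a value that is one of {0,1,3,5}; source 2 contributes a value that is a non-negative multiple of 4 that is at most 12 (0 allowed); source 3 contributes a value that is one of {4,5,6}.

The generating function for the choices is (1 + y + y³ + y⁵)·(1 + y⁴ + y⁸ + y¹²)·(y⁴ + y⁵ + y⁶); the count is [y¹⁴].
(1 + y + y³ + y⁵) has coefficients 1,1,0,1,0,1 for degrees 0…5.
(1 + y⁴ + y⁸ + y¹²) has coefficients 1,0,0,0,1,0,0,0,1,0,0,0,1,0,0 for degrees 0…14.
Finally multiplying by (y⁴ + y⁵ + y⁶), the product of all factors after the first has coefficients 0,0,0,0,1,1,1,0,1,1,1,0,1,1,1 for degrees 0…14.
[y¹⁴] = 1·1 + 1·1 + 1·0 + 1·1 = 3.

3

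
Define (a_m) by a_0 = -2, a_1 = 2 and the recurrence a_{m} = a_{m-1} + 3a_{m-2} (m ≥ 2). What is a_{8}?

The ordinary generating function has denominator 1 - x - 3x^2.
Iterating the recurrence: a_0,…,a_{8} = -2, 2, -4, 2, -10, -4, -34, -46, -148.

-148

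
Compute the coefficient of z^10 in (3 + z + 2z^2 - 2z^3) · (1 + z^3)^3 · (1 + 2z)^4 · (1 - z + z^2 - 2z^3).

(3 + z + 2z^2 - 2z^3) has coefficients 3,1,2,-2 for degrees 0…3.
(1 + z^3)^3 has coefficients 1,0,0,3,0,0,3,0,0,1,0 for degrees 0…10.
Multiplying by (1 + 2z)^4 gives running coefficients 1,8,24,35,40,72,99,72,72,97,56 for degrees 0…10.
Finally multiplying by (1 - z + z^2 - 2z^3), the product of all factors after the first has coefficients 1,7,17,17,13,19,-3,-35,-45,-101,-113 for degrees 0…10.
[z^10] = 3·(-113) + 1·(-101) + 2·(-45) − 2·(-35) = -460.

-460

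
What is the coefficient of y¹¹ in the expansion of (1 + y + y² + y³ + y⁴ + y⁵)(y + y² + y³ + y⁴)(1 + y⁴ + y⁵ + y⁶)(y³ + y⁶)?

(1 + y + y² + y³ + y⁴ + y⁵) has coefficients 1,1,1,1,1,1 for degrees 0…5.
(y + y² + y³ + y⁴) has coefficients 0,1,1,1,1,0,0,0,0,0,0,0 for degrees 0…11.
Multiplying by (1 + y⁴ + y⁵ + y⁶) gives running coefficients 0,1,1,1,1,1,2,3,3,2,1,0 for degrees 0…11.
Finally multiplying by (y³ + y⁶), the product of all factors after the first has coefficients 0,0,0,0,1,1,1,2,2,3,4,4 for degrees 0…11.
[y¹¹] = 1·4 + 1·4 + 1·3 + 1·2 + 1·2 + 1·1 = 16.

16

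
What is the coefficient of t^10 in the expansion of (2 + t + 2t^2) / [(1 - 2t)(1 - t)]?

The denominator gives the recurrence a_n = 3a_(n−1) − 2a_(n−2) for n ≥ 3; the numerator fixes a_0 = 2, a_1 = 7, a_2 = 19.
Iterating: 2, 7, 19, 43, 91, 187, 379, 763, 1531, 3067, 6139, so a_10 = 6139.

6139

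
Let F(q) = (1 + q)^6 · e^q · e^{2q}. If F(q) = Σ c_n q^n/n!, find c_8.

5668137

The EGF product rule gives c_8 = Σ_{k_1+k_2+k_3=8} C(8; k_1,k_2,k_3) · ∏ g_i(k_i), where (1+q)^6 gives the falling factorial (6)_k; e^q gives (1)^k; e^{2q} gives (2)^k.
g_1(k) for k = 0…8: 1, 6, 30, 120, 360, 720, 720, 0, 0.
g_2(k) for k = 0…8: 1, 1, 1, 1, 1, 1, 1, 1, 1.
g_3(k) for k = 0…8: 1, 2, 4, 8, 16, 32, 64, 128, 256.
First combine the last two factors: h(k) = Σ_j C(k,j)·g_2(j)·g_3(k−j) for k = 0…8: 1, 3, 9, 27, 81, 243, 729, 2187, 6561.
c_8 = Σ_k C(8,k)·g_1(k)·h(8−k) = 1·1·6561 + 8·6·2187 + 28·30·729 + 56·120·243 + 70·360·81 + 56·720·27 + 28·720·9 = 6561 + 104976 + 612360 + 1632960 + 2041200 + 1088640 + 181440 = 5668137.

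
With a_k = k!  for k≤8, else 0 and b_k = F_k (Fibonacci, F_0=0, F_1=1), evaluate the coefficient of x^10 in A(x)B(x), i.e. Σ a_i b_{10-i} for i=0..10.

53561

Write out a_i and b_{10-i} for i = 0,…,10 and sum the products.
Σ = 1·55 + 1·34 + 2·21 + 6·13 + 24·8 + 120·5 + 720·3 + 5040·2 + 40320·1 + 0·1 + 0·0 = 53561.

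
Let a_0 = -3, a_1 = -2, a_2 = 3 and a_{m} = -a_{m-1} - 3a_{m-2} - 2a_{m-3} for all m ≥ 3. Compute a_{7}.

42

The ordinary generating function has denominator 1 + y + 3y^2 + 2y^3.
Iterating the recurrence: a_0,…,a_{7} = -3, -2, 3, 9, -14, -19, 43, 42.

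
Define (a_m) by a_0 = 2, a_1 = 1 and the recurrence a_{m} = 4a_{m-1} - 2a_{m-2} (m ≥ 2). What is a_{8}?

The ordinary generating function has denominator 1 - 4x + 2x^2.
Iterating the recurrence: a_0,…,a_{8} = 2, 1, 0, -2, -8, -28, -96, -328, -1120.

-1120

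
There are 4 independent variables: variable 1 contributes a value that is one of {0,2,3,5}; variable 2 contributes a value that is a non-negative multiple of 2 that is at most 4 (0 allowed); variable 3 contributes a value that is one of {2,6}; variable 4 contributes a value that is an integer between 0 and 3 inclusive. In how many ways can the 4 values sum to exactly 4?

3

The generating function for the choices is (1 + y^2 + y^3 + y^5)·(1 + y^2 + y^4)·(y^2 + y^6)·(1 + y + y^2 + y^3); the count is [y^4].
(1 + y^2 + y^3 + y^5) has coefficients 1,0,1,1,0 for degrees 0…4.
(1 + y^2 + y^4) has coefficients 1,0,1,0,1 for degrees 0…4.
Multiplying by (y^2 + y^6) gives running coefficients 0,0,1,0,1 for degrees 0…4.
Finally multiplying by (1 + y + y^2 + y^3), the product of all factors after the first has coefficients 0,0,1,1,2 for degrees 0…4.
[y^4] = 1·2 + 1·1 + 1·0 = 3.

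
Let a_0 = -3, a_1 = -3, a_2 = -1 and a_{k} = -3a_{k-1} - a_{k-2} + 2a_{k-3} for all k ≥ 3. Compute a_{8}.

The ordinary generating function has denominator 1 + 3x + x^2 - 2x^3.
Iterating the recurrence: a_0,…,a_{8} = -3, -3, -1, 0, -5, 13, -34, 79, -177.

-177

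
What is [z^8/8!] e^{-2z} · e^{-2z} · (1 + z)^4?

The EGF product rule gives c_8 = Σ_{k_1+k_2+k_3=8} C(8; k_1,k_2,k_3) · ∏ g_i(k_i), where e^{-2z} gives (-2)^k; e^{-2z} gives (-2)^k; (1+z)^4 gives the falling factorial (4)_k.
g_1(k) for k = 0…8: 1, -2, 4, -8, 16, -32, 64, -128, 256.
g_2(k) for k = 0…8: 1, -2, 4, -8, 16, -32, 64, -128, 256.
g_3(k) for k = 0…8: 1, 4, 12, 24, 24, 0, 0, 0, 0.
First combine the last two factors: h(k) = Σ_j C(k,j)·g_2(j)·g_3(k−j) for k = 0…8: 1, 2, 0, -8, 8, 48, -224, 320, 1536.
c_8 = Σ_k C(8,k)·g_1(k)·h(8−k) = 1·1·1536 + 8·(-2)·320 + 28·4·(-224) + 56·(-8)·48 + 70·16·8 + 56·(-32)·(-8) + 8·(-128)·2 + 1·256·1 = 1536 − 5120 − 25088 − 21504 + 8960 + 14336 − 2048 + 256 = -28672.

-28672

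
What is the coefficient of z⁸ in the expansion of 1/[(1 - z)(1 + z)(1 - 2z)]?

Partial fractions give a closed form: a_n = (-1/2)·1^n + (1/6)·(-1)^n + (4/3)·2^n.
At n = 8: a_8 = 341.

341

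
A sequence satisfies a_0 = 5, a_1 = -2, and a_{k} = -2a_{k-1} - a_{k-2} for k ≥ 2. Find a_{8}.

The ordinary generating function has denominator 1 + 2t + t^2.
Iterating the recurrence: a_0,…,a_{8} = 5, -2, -1, 4, -7, 10, -13, 16, -19.

-19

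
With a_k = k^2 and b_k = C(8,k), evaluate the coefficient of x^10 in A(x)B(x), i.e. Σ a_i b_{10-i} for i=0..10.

The convolution is the t^10 coefficient of A(t)B(t).
Σ = 0·0 + 1·0 + 4·1 + 9·8 + 16·28 + 25·56 + 36·70 + 49·56 + 64·28 + 81·8 + 100·1 = 9728.

9728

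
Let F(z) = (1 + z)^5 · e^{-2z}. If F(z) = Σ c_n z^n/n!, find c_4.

-24

The EGF product rule gives c_4 = Σ_{k_1+k_2=4} C(4; k_1,k_2) · ∏ g_i(k_i), where (1+z)^5 gives the falling factorial (5)_k; e^{-2z} gives (-2)^k.
g_1(k) for k = 0…4: 1, 5, 20, 60, 120.
g_2(k) for k = 0…4: 1, -2, 4, -8, 16.
c_4 = Σ_k C(4,k)·g_1(k)·g_2(4−k) = 1·1·16 + 4·5·(-8) + 6·20·4 + 4·60·(-2) + 1·120·1 = 16 − 160 + 480 − 480 + 120 = -24.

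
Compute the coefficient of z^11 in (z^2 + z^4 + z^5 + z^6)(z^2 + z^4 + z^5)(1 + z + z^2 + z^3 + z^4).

(z^2 + z^4 + z^5 + z^6) has coefficients 0,0,1,0,1,1,1 for degrees 0…6.
(z^2 + z^4 + z^5) has coefficients 0,0,1,0,1,1,0,0,0,0,0,0 for degrees 0…11.
Finally multiplying by (1 + z + z^2 + z^3 + z^4), the product of all factors after the first has coefficients 0,0,1,1,2,3,3,2,2,1,0,0 for degrees 0…11.
[z^11] = 1·1 + 1·2 + 1·3 + 1·3 = 9.

9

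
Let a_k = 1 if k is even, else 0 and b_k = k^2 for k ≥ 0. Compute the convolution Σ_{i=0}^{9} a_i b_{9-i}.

This is [x^9] in the product of the two ordinary generating functions.
Σ = 1·81 + 0·64 + 1·49 + 0·36 + 1·25 + 0·16 + 1·9 + 0·4 + 1·1 + 0·0 = 165.

165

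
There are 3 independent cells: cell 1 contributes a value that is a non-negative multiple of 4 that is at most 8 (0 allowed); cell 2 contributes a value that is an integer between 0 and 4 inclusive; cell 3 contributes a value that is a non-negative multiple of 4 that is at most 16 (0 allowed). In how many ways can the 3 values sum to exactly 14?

The generating function for the choices is (1 + y^4 + y^8)·(1 + y + y^2 + y^3 + y^4)·(1 + y^4 + y^8 + y^12 + y^16); the count is [y^14].
(1 + y^4 + y^8) has coefficients 1,0,0,0,1,0,0,0,1 for degrees 0…8.
(1 + y + y^2 + y^3 + y^4) has coefficients 1,1,1,1,1,0,0,0,0,0,0,0,0,0,0 for degrees 0…14.
Finally multiplying by (1 + y^4 + y^8 + y^12 + y^16), the product of all factors after the first has coefficients 1,1,1,1,2,1,1,1,2,1,1,1,2,1,1 for degrees 0…14.
[y^14] = 1·1 + 1·1 + 1·1 = 3.

3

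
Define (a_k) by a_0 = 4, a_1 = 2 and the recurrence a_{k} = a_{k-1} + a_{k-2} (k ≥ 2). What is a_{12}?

The ordinary generating function has denominator 1 - z - z^2.
Iterating the recurrence: a_0,…,a_{12} = 4, 2, 6, 8, 14, 22, 36, 58, 94, 152, 246, 398, 644.

644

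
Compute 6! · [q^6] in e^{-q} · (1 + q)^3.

The EGF product rule gives c_6 = Σ_{k_1+k_2=6} C(6; k_1,k_2) · ∏ g_i(k_i), where e^{-q} gives (-1)^k; (1+q)^3 gives the falling factorial (3)_k.
g_1(k) for k = 0…6: 1, -1, 1, -1, 1, -1, 1.
g_2(k) for k = 0…6: 1, 3, 6, 6, 0, 0, 0.
c_6 = Σ_k C(6,k)·g_1(k)·g_2(6−k) = 20·(-1)·6 + 15·1·6 + 6·(-1)·3 + 1·1·1 = −120 + 90 − 18 + 1 = -47.

-47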